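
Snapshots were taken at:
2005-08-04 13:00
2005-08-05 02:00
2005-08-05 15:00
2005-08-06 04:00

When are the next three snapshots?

2005-08-06 17:00, 2005-08-07 06:00, 2005-08-07 19:00

The interval is a steady 13 hours (13, 13, 13).
2005-08-06 04:00 + 13 h = 2005-08-06 17:00.
2005-08-06 17:00 + 13 h = 2005-08-07 06:00.
2005-08-07 06:00 + 13 h = 2005-08-07 19:00.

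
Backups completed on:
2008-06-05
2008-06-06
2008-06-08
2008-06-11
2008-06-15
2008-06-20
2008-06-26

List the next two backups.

2008-07-03, 2008-07-11

Gaps: 1, 2, 3, 4, 5, 6 days — each gap is 1 larger than the previous one.
Next gap: 7 days. 2008-06-26 + 7 days = 2008-07-03.
Next gap: 8 days. 2008-07-03 + 8 days = 2008-07-11.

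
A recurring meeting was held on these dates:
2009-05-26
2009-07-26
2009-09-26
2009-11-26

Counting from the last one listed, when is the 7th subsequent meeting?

Gaps: 61, 62, 61 days — not constant. Every event is on the 26th of the month.
Pattern: the 26th of every 2 months.
January 2010: 2010-01-26.
March 2010: 2010-03-26.
May 2010: 2010-05-26.
July 2010: 2010-07-26.
Next: September 2010 → 2010-09-26.
Next: November 2010 → 2010-11-26.
Next: January 2011 → 2011-01-26.

2011-01-26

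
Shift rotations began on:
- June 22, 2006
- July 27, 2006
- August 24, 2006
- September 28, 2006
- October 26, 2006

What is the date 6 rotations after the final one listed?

All dates are Thursdays, 35, 28, 35, 28 days apart.
Specifically, the 4th Thursday of each month.
4th Thursday of November 2006: November 23, 2006.
December 2006 — 4th Thursday is December 28, 2006.
January 2007 — 4th Thursday is January 25, 2007.
4th Thursday of February 2007: February 22, 2007.
March 2007 — 4th Thursday is March 22, 2007.
April 2007 — 4th Thursday is April 26, 2007.

April 26, 2007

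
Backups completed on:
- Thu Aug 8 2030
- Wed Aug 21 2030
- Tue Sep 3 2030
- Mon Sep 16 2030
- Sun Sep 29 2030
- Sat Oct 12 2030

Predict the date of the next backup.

Fri Oct 25 2030

Gaps between consecutive events: 13, 13, 13, 13, 13 days — a constant 13-day interval.
Sat Oct 12 2030 + 13 days = Fri Oct 25 2030.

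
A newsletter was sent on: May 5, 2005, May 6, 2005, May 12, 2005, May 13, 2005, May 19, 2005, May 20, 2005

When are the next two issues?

The gap pattern 1, 6, 1, 6, 1 repeats every 2 events.
These are the Thursdays and Fridays of each week.
The following Thursday is May 26, 2005.
Next Friday: May 27, 2005.

May 26, 2005; May 27, 2005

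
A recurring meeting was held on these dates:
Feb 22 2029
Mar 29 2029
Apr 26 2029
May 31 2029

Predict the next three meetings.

Jun 28 2029, Jul 26 2029, Aug 30 2029

These are Thursdays with 35, 28, 35-day gaps.
Each is the final Thursday of its month — Mar 29 2029 is past the 28th, so '4th Thursday' doesn't fit.
June 2029 ends with Thursday Jun 28 2029.
July 2029 ends with Thursday Jul 26 2029.
Last Thursday of August 2029: Aug 30 2029.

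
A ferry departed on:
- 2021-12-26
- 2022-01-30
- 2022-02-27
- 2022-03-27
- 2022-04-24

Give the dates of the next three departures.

2022-05-29, 2022-06-26, 2022-07-31

These are Sundays with 35, 28, 28, 28-day gaps.
Each is the final Sunday of its month — 2022-01-30 is past the 28th, so '4th Sunday' doesn't fit.
Last Sunday of May 2022: 2022-05-29.
June 2022 ends with Sunday 2022-06-26.
Last Sunday of July 2022: 2022-07-31.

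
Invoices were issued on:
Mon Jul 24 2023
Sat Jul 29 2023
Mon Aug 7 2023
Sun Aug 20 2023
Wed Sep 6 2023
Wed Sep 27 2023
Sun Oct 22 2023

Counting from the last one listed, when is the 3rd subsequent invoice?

Mon Jan 29 2024

Gaps: 5, 9, 13, 17, 21, 25 days — each gap is 4 larger than the previous one.
Next gap: 29 days. Sun Oct 22 2023 + 29 days = Mon Nov 20 2023.
Next gap: 33 days. Mon Nov 20 2023 + 33 days = Sat Dec 23 2023.
Next gap: 37 days. Sat Dec 23 2023 + 37 days = Mon Jan 29 2024.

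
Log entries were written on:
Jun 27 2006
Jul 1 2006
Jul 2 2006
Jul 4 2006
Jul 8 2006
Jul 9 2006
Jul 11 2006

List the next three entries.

Jul 15 2006, Jul 16 2006, Jul 18 2006

The gap pattern 4, 1, 2, 4, 1, 2 repeats every 3 events.
These are the Tuesdays, Saturdays and Sundays of each week.
Next Saturday: Jul 15 2006.
Next Sunday: Jul 16 2006.
Next Tuesday: Jul 18 2006.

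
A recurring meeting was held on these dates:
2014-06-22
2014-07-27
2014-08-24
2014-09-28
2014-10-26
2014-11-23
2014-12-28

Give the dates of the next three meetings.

2015-01-25, 2015-02-22, 2015-03-22

Gaps: 35, 28, 35, 28, 28, 35 days — a mix of 28 and 35. Every date is a Sunday.
Each is the 4th Sunday of its month.
January 2015 — 4th Sunday is 2015-01-25.
February 2015 — 4th Sunday is 2015-02-22.
March 2015 — 4th Sunday is 2015-03-22.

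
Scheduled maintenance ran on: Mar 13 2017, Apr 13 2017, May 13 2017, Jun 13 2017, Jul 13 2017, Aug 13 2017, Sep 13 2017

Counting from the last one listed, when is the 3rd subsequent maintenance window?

Dec 13 2017

Each date is the 13th; the gaps (31, 30, 31, 30, 31, 31) track the month lengths.
The rule is the 13th of each month.
Next: October 2017 → Oct 13 2017.
November 2017: Nov 13 2017.
Next: December 2017 → Dec 13 2017.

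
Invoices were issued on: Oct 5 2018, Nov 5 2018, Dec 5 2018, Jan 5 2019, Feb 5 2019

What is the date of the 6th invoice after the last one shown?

Aug 5 2019

Gaps: 31, 30, 31, 31 days — not constant. Every event is on the 5th of the month.
Pattern: the 5th of each month.
March 2019: Mar 5 2019.
Next: April 2019 → Apr 5 2019.
Next: May 2019 → May 5 2019.
June 2019: Jun 5 2019.
Next: July 2019 → Jul 5 2019.
August 2019: Aug 5 2019.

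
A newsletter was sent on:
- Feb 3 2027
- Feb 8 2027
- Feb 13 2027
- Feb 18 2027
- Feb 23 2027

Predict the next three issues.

Feb 28 2027, Mar 5 2027, Mar 10 2027

Gaps between consecutive events: 5, 5, 5, 5 days — a constant 5-day interval.
Feb 23 2027 + 5 days = Feb 28 2027.
Feb 28 2027 + 5 days = Mar 5 2027.
Mar 5 2027 + 5 days = Mar 10 2027.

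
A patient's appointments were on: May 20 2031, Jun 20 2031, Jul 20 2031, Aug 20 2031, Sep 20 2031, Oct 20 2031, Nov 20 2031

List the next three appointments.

Gaps: 31, 30, 31, 31, 30, 31 days — not constant. Every event is on the 20th of the month.
Pattern: the 20th of each month.
Next: December 2031 → Dec 20 2031.
January 2032: Jan 20 2032.
February 2032: Feb 20 2032.

Dec 20 2031, Jan 20 2032, Feb 20 2032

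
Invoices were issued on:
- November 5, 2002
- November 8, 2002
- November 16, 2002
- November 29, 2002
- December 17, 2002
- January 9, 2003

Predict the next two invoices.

February 6, 2003; March 11, 2003

Intervals are 3, 8, 13, 18, 23 days — an arithmetic progression with common difference 5.
Next gap: 28 days. January 9, 2003 + 28 days = February 6, 2003.
Next gap: 33 days. February 6, 2003 + 33 days = March 11, 2003.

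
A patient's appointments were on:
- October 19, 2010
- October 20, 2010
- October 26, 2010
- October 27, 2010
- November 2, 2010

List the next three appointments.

Gaps: 1, 6, 1, 6 days — not constant, but cyclic with period 2.
The events fall on every Tuesday and Wednesday.
The following Wednesday is November 3, 2010.
The following Tuesday is November 9, 2010.
Next Wednesday: November 10, 2010.

November 3, 2010; November 9, 2010; November 10, 2010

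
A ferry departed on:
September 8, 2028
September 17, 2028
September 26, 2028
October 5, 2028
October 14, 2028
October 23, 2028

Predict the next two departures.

Every event comes 9 days after the last (9, 9, 9, 9, 9).
October 23, 2028 + 9 days = November 1, 2028.
November 1, 2028 + 9 days = November 10, 2028.

November 1, 2028; November 10, 2028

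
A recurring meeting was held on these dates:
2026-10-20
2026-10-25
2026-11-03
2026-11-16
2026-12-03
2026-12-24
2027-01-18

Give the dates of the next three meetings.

2027-02-16, 2027-03-21, 2027-04-27

Intervals are 5, 9, 13, 17, 21, 25 days — an arithmetic progression with common difference 4.
Next gap: 29 days. 2027-01-18 + 29 days = 2027-02-16.
Next gap: 33 days. 2027-02-16 + 33 days = 2027-03-21.
Next gap: 37 days. 2027-03-21 + 37 days = 2027-04-27.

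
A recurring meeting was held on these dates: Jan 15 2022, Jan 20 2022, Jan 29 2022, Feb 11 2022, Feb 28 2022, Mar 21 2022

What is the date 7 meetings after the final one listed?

The spacing grows by 4 each time: 5, 9, 13, 17, 21 days.
Next gap: 25 days. Mar 21 2022 + 25 days = Apr 15 2022.
Next gap: 29 days. Apr 15 2022 + 29 days = May 14 2022.
Next gap: 33 days. May 14 2022 + 33 days = Jun 16 2022.
Next gap: 37 days. Jun 16 2022 + 37 days = Jul 23 2022.
Next gap: 41 days. Jul 23 2022 + 41 days = Sep 2 2022.
Next gap: 45 days. Sep 2 2022 + 45 days = Oct 17 2022.
Next gap: 49 days. Oct 17 2022 + 49 days = Dec 5 2022.

Dec 5 2022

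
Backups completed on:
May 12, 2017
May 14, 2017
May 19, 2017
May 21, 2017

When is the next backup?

Gaps: 2, 5, 2 days — not constant, but cyclic with period 2.
The events fall on every Friday and Sunday.
Next Friday: May 26, 2017.

May 26, 2017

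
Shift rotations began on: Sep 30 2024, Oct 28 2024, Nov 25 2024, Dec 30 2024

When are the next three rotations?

These are Mondays with 28, 28, 35-day gaps.
Each is the final Monday of its month — Sep 30 2024 is past the 28th, so '4th Monday' doesn't fit.
Last Monday of January 2025: Jan 27 2025.
Last Monday of February 2025: Feb 24 2025.
Last Monday of March 2025: Mar 31 2025.

Jan 27 2025, Feb 24 2025, Mar 31 2025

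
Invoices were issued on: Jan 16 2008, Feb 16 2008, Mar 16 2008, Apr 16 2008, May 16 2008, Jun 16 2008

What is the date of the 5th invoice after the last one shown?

Nov 16 2008

The day-of-month is always 16 (31, 29, 31, 30, 31 days between events).
So this recurs on the 16th of each month.
July 2008: Jul 16 2008.
August 2008: Aug 16 2008.
Next: September 2008 → Sep 16 2008.
Next: October 2008 → Oct 16 2008.
Next: November 2008 → Nov 16 2008.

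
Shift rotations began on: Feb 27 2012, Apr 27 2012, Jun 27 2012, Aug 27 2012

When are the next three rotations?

Oct 27 2012, Dec 27 2012, Feb 27 2013

Each date is the 27th; the gaps (60, 61, 61) track the month lengths.
The rule is the 27th of every 2 months.
October 2012: Oct 27 2012.
Next: December 2012 → Dec 27 2012.
February 2013: Feb 27 2013.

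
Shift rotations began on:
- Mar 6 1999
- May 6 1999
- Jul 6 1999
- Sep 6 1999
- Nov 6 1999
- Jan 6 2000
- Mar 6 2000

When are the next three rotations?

Each date is the 6th; the gaps (61, 61, 62, 61, 61, 60) track the month lengths.
The rule is the 6th of every 2 months.
May 2000: May 6 2000.
Next: July 2000 → Jul 6 2000.
Next: September 2000 → Sep 6 2000.

May 6 2000, Jul 6 2000, Sep 6 2000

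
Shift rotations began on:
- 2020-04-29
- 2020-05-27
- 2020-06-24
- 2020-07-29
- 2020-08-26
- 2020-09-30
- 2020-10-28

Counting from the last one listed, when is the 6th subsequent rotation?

Every date is a Wednesday; gaps 28, 28, 35, 28, 35, 28 days.
Each is the last Wednesday of its month (at least one falls on the 29th or later, ruling out '4th Wednesday').
November 2020 ends with Wednesday 2020-11-25.
Last Wednesday of December 2020: 2020-12-30.
January 2021 ends with Wednesday 2021-01-27.
Last Wednesday of February 2021: 2021-02-24.
March 2021 ends with Wednesday 2021-03-31.
April 2021 ends with Wednesday 2021-04-28.

2021-04-28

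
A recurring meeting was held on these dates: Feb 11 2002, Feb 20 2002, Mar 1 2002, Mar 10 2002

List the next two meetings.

Mar 19 2002, Mar 28 2002

The spacing is 9, 9, 9 days — always 9 days.
Mar 10 2002 + 9 days = Mar 19 2002.
Mar 19 2002 + 9 days = Mar 28 2002.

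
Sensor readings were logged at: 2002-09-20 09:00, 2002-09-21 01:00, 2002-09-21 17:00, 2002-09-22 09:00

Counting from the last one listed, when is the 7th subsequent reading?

2002-09-27 01:00

Gaps: 16, 16, 16 hours — each event is 16 hours after the previous one.
2002-09-22 09:00 + 16 h = 2002-09-23 01:00.
2002-09-23 01:00 + 16 h = 2002-09-23 17:00.
2002-09-23 17:00 + 16 h = 2002-09-24 09:00.
2002-09-24 09:00 + 16 h = 2002-09-25 01:00.
2002-09-25 01:00 + 16 h = 2002-09-25 17:00.
2002-09-25 17:00 + 16 h = 2002-09-26 09:00.
2002-09-26 09:00 + 16 h = 2002-09-27 01:00.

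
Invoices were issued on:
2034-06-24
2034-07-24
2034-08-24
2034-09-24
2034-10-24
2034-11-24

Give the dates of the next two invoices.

Gaps: 30, 31, 31, 30, 31 days — not constant. Every event is on the 24th of the month.
Pattern: the 24th of each month.
Next: December 2034 → 2034-12-24.
Next: January 2035 → 2035-01-24.

2034-12-24, 2035-01-24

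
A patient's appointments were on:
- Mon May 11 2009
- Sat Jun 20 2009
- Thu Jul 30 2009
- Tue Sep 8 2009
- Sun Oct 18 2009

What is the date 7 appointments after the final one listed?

Sun Jul 25 2010

Every event comes 40 days after the last (40, 40, 40, 40).
Sun Oct 18 2009 + 40 days = Fri Nov 27 2009.
Fri Nov 27 2009 + 40 days = Wed Jan 6 2010.
Wed Jan 6 2010 + 40 days = Mon Feb 15 2010.
Mon Feb 15 2010 + 40 days = Sat Mar 27 2010.
Sat Mar 27 2010 + 40 days = Thu May 6 2010.
Thu May 6 2010 + 40 days = Tue Jun 15 2010.
Tue Jun 15 2010 + 40 days = Sun Jul 25 2010.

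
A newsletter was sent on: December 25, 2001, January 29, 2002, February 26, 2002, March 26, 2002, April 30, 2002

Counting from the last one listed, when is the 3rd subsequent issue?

All Tuesdays; the gaps (35, 28, 28, 35) vary with month length.
This is the last Tuesday of each month.
May 2002 ends with Tuesday May 28, 2002.
Last Tuesday of June 2002: June 25, 2002.
Last Tuesday of July 2002: July 30, 2002.

July 30, 2002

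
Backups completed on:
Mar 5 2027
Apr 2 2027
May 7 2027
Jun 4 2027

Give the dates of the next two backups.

These are Fridays at 28- or 35-day spacing (28, 35, 28).
The pattern: 1st Friday of the month.
July 2027 — 1st Friday is Jul 2 2027.
August 2027 — 1st Friday is Aug 6 2027.

Jul 2 2027, Aug 6 2027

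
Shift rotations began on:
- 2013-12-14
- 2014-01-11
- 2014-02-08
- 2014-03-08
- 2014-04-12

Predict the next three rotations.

All dates are Saturdays, 28, 28, 28, 35 days apart.
Specifically, the 2nd Saturday of each month.
May 2014 — 2nd Saturday is 2014-05-10.
June 2014 — 2nd Saturday is 2014-06-14.
July 2014 — 2nd Saturday is 2014-07-12.

2014-05-10, 2014-06-14, 2014-07-12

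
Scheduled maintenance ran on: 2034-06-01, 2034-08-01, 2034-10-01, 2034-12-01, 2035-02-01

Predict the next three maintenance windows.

Each date is the 1st; the gaps (61, 61, 61, 62) track the month lengths.
The rule is the 1st of every 2 months.
Next: April 2035 → 2035-04-01.
June 2035: 2035-06-01.
August 2035: 2035-08-01.

2035-04-01, 2035-06-01, 2035-08-01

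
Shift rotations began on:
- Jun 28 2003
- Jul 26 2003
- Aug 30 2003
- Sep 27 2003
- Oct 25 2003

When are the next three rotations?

Every date is a Saturday; gaps 28, 35, 28, 28 days.
Each is the last Saturday of its month (at least one falls on the 29th or later, ruling out '4th Saturday').
Last Saturday of November 2003: Nov 29 2003.
Last Saturday of December 2003: Dec 27 2003.
Last Saturday of January 2004: Jan 31 2004.

Nov 29 2003, Dec 27 2003, Jan 31 2004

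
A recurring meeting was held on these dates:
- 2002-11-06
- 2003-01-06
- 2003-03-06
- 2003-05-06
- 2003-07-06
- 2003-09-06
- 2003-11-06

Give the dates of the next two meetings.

Each date is the 6th; the gaps (61, 59, 61, 61, 62, 61) track the month lengths.
The rule is the 6th of every 2 months.
January 2004: 2004-01-06.
March 2004: 2004-03-06.

2004-01-06, 2004-03-06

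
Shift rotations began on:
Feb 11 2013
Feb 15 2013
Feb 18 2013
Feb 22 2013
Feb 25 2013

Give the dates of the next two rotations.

Mar 1 2013, Mar 4 2013

Every event lands on a Monday or Friday (gaps cycle 4, 3, 4, 3).
So the schedule is: every Monday and Friday.
The following Friday is Mar 1 2013.
Next Monday: Mar 4 2013.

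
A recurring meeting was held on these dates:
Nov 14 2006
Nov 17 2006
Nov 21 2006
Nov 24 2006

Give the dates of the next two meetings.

The gap pattern 3, 4, 3 repeats every 2 events.
These are the Tuesdays and Fridays of each week.
Next Tuesday: Nov 28 2006.
The following Friday is Dec 1 2006.

Nov 28 2006, Dec 1 2006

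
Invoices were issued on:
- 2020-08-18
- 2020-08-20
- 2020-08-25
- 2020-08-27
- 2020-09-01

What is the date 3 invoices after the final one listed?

2020-09-10

Every event lands on a Tuesday or Thursday (gaps cycle 2, 5, 2, 5).
So the schedule is: every Tuesday and Thursday.
The following Thursday is 2020-09-03.
The following Tuesday is 2020-09-08.
The following Thursday is 2020-09-10.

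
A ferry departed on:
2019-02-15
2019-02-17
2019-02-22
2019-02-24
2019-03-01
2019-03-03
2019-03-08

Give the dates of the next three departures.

The gap pattern 2, 5, 2, 5, 2, 5 repeats every 2 events.
These are the Fridays and Sundays of each week.
The following Sunday is 2019-03-10.
Next Friday: 2019-03-15.
Next Sunday: 2019-03-17.

2019-03-10, 2019-03-15, 2019-03-17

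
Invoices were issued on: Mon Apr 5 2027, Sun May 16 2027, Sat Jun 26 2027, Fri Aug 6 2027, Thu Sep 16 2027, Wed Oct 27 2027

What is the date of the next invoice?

Tue Dec 7 2027

Gaps between consecutive events: 41, 41, 41, 41, 41 days — a constant 41-day interval.
Wed Oct 27 2027 + 41 days = Tue Dec 7 2027.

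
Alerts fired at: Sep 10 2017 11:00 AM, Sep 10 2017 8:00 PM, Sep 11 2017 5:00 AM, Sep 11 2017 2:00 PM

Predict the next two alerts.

Sep 11 2017 11:00 PM, Sep 12 2017 8:00 AM

The interval is a steady 9 hours (9, 9, 9).
Sep 11 2017 2:00 PM + 9 h = Sep 11 2017 11:00 PM.
Sep 11 2017 11:00 PM + 9 h = Sep 12 2017 8:00 AM.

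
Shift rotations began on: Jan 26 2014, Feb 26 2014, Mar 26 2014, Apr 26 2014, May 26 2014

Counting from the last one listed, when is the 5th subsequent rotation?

The day-of-month is always 26 (31, 28, 31, 30 days between events).
So this recurs on the 26th of each month.
June 2014: Jun 26 2014.
July 2014: Jul 26 2014.
Next: August 2014 → Aug 26 2014.
Next: September 2014 → Sep 26 2014.
October 2014: Oct 26 2014.

Oct 26 2014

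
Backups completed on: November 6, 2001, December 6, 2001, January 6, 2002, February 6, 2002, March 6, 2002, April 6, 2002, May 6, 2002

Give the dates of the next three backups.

Each date is the 6th; the gaps (30, 31, 31, 28, 31, 30) track the month lengths.
The rule is the 6th of each month.
June 2002: June 6, 2002.
July 2002: July 6, 2002.
August 2002: August 6, 2002.

June 6, 2002; July 6, 2002; August 6, 2002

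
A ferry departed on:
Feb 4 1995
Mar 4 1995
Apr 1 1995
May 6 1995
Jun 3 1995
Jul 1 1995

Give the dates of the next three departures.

Aug 5 1995, Sep 2 1995, Oct 7 1995

All dates are Saturdays, 28, 28, 35, 28, 28 days apart.
Specifically, the 1st Saturday of each month.
August 1995 — 1st Saturday is Aug 5 1995.
September 1995 — 1st Saturday is Sep 2 1995.
October 1995 — 1st Saturday is Oct 7 1995.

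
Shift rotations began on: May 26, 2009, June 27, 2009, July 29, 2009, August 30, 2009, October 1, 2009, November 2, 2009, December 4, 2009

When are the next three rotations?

January 5, 2010; February 6, 2010; March 10, 2010

The spacing is 32, 32, 32, 32, 32, 32 days — always 32 days.
December 4, 2009 + 32 days = January 5, 2010.
January 5, 2010 + 32 days = February 6, 2010.
February 6, 2010 + 32 days = March 10, 2010.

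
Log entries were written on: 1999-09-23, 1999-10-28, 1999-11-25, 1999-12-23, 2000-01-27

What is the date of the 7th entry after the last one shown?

2000-08-24

Gaps: 35, 28, 28, 35 days — a mix of 28 and 35. Every date is a Thursday.
Each is the 4th Thursday of its month.
February 2000 — 4th Thursday is 2000-02-24.
4th Thursday of March 2000: 2000-03-23.
4th Thursday of April 2000: 2000-04-27.
4th Thursday of May 2000: 2000-05-25.
June 2000 — 4th Thursday is 2000-06-22.
July 2000 — 4th Thursday is 2000-07-27.
4th Thursday of August 2000: 2000-08-24.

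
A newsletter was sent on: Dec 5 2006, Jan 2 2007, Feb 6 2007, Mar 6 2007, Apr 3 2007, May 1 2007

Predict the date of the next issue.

Jun 5 2007

These are Tuesdays at 28- or 35-day spacing (28, 35, 28, 28, 28).
The pattern: 1st Tuesday of the month.
June 2007 — 1st Tuesday is Jun 5 2007.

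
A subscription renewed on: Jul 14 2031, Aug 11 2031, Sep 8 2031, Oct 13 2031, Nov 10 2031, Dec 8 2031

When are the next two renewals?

Jan 12 2032, Feb 9 2032

Gaps: 28, 28, 35, 28, 28 days — a mix of 28 and 35. Every date is a Monday.
Each is the 2nd Monday of its month.
January 2032 — 2nd Monday is Jan 12 2032.
2nd Monday of February 2032: Feb 9 2032.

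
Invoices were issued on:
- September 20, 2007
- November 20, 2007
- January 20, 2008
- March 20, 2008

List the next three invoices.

Each date is the 20th; the gaps (61, 61, 60) track the month lengths.
The rule is the 20th of every 2 months.
May 2008: May 20, 2008.
Next: July 2008 → July 20, 2008.
September 2008: September 20, 2008.

May 20, 2008; July 20, 2008; September 20, 2008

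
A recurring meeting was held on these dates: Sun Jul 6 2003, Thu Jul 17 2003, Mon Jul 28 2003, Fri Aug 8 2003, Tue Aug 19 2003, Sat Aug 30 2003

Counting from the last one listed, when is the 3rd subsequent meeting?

Every event comes 11 days after the last (11, 11, 11, 11, 11).
Sat Aug 30 2003 + 11 days = Wed Sep 10 2003.
Wed Sep 10 2003 + 11 days = Sun Sep 21 2003.
Sun Sep 21 2003 + 11 days = Thu Oct 2 2003.

Thu Oct 2 2003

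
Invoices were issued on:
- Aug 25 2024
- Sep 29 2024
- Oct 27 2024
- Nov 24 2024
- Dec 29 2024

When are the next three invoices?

Jan 26 2025, Feb 23 2025, Mar 30 2025

Every date is a Sunday; gaps 35, 28, 28, 35 days.
Each is the last Sunday of its month (at least one falls on the 29th or later, ruling out '4th Sunday').
Last Sunday of January 2025: Jan 26 2025.
February 2025 ends with Sunday Feb 23 2025.
Last Sunday of March 2025: Mar 30 2025.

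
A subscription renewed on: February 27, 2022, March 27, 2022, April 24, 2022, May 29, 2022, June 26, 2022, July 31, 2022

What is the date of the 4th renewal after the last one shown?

November 27, 2022

Every date is a Sunday; gaps 28, 28, 35, 28, 35 days.
Each is the last Sunday of its month (at least one falls on the 29th or later, ruling out '4th Sunday').
Last Sunday of August 2022: August 28, 2022.
September 2022 ends with Sunday September 25, 2022.
October 2022 ends with Sunday October 30, 2022.
November 2022 ends with Sunday November 27, 2022.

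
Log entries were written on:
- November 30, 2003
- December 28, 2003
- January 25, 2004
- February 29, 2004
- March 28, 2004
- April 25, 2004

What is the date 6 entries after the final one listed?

October 31, 2004

Every date is a Sunday; gaps 28, 28, 35, 28, 28 days.
Each is the last Sunday of its month (at least one falls on the 29th or later, ruling out '4th Sunday').
May 2004 ends with Sunday May 30, 2004.
June 2004 ends with Sunday June 27, 2004.
July 2004 ends with Sunday July 25, 2004.
August 2004 ends with Sunday August 29, 2004.
Last Sunday of September 2004: September 26, 2004.
October 2004 ends with Sunday October 31, 2004.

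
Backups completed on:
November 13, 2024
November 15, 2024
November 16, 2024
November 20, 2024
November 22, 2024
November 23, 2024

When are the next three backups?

Gaps: 2, 1, 4, 2, 1 days — not constant, but cyclic with period 3.
The events fall on every Wednesday, Friday and Saturday.
Next Wednesday: November 27, 2024.
The following Friday is November 29, 2024.
Next Saturday: November 30, 2024.

November 27, 2024; November 29, 2024; November 30, 2024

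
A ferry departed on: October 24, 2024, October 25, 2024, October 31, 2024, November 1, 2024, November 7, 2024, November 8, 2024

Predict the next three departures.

November 14, 2024; November 15, 2024; November 21, 2024

The gap pattern 1, 6, 1, 6, 1 repeats every 2 events.
These are the Thursdays and Fridays of each week.
The following Thursday is November 14, 2024.
Next Friday: November 15, 2024.
The following Thursday is November 21, 2024.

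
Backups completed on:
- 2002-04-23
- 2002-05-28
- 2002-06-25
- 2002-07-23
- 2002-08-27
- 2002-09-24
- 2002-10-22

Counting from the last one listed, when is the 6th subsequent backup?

2003-04-22

Gaps: 35, 28, 28, 35, 28, 28 days — a mix of 28 and 35. Every date is a Tuesday.
Each is the 4th Tuesday of its month.
4th Tuesday of November 2002: 2002-11-26.
4th Tuesday of December 2002: 2002-12-24.
4th Tuesday of January 2003: 2003-01-28.
February 2003 — 4th Tuesday is 2003-02-25.
March 2003 — 4th Tuesday is 2003-03-25.
4th Tuesday of April 2003: 2003-04-22.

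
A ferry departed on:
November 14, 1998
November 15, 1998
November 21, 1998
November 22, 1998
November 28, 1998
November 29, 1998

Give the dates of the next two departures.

December 5, 1998; December 6, 1998

The gap pattern 1, 6, 1, 6, 1 repeats every 2 events.
These are the Saturdays and Sundays of each week.
Next Saturday: December 5, 1998.
Next Sunday: December 6, 1998.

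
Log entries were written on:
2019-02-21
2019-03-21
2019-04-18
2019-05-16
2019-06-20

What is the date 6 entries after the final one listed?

2019-12-19

These are Thursdays at 28- or 35-day spacing (28, 28, 28, 35).
The pattern: 3rd Thursday of the month.
July 2019 — 3rd Thursday is 2019-07-18.
August 2019 — 3rd Thursday is 2019-08-15.
September 2019 — 3rd Thursday is 2019-09-19.
October 2019 — 3rd Thursday is 2019-10-17.
3rd Thursday of November 2019: 2019-11-21.
December 2019 — 3rd Thursday is 2019-12-19.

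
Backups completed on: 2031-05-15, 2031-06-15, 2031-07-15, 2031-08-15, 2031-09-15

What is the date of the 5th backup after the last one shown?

2032-02-15

Gaps: 31, 30, 31, 31 days — not constant. Every event is on the 15th of the month.
Pattern: the 15th of each month.
Next: October 2031 → 2031-10-15.
November 2031: 2031-11-15.
December 2031: 2031-12-15.
Next: January 2032 → 2032-01-15.
Next: February 2032 → 2032-02-15.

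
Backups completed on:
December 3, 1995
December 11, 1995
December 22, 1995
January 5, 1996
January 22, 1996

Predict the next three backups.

February 11, 1996; March 5, 1996; March 31, 1996

The spacing grows by 3 each time: 8, 11, 14, 17 days.
Next gap: 20 days. January 22, 1996 + 20 days = February 11, 1996.
Next gap: 23 days. February 11, 1996 + 23 days = March 5, 1996.
Next gap: 26 days. March 5, 1996 + 26 days = March 31, 1996.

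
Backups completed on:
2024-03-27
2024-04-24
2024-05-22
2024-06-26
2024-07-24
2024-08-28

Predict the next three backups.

2024-09-25, 2024-10-23, 2024-11-27

These are Wednesdays at 28- or 35-day spacing (28, 28, 35, 28, 35).
The pattern: 4th Wednesday of the month.
4th Wednesday of September 2024: 2024-09-25.
4th Wednesday of October 2024: 2024-10-23.
November 2024 — 4th Wednesday is 2024-11-27.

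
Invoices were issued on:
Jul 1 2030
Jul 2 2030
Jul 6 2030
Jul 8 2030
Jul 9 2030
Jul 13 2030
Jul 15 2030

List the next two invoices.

The gap pattern 1, 4, 2, 1, 4, 2 repeats every 3 events.
These are the Mondays, Tuesdays and Saturdays of each week.
The following Tuesday is Jul 16 2030.
The following Saturday is Jul 20 2030.

Jul 16 2030, Jul 20 2030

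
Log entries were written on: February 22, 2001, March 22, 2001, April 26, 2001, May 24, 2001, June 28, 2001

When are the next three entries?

These are Thursdays at 28- or 35-day spacing (28, 35, 28, 35).
The pattern: 4th Thursday of the month.
July 2001 — 4th Thursday is July 26, 2001.
4th Thursday of August 2001: August 23, 2001.
4th Thursday of September 2001: September 27, 2001.

July 26, 2001; August 23, 2001; September 27, 2001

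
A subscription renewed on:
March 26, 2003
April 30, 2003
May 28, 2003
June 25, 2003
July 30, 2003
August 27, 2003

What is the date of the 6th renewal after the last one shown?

February 25, 2004

These are Wednesdays with 35, 28, 28, 35, 28-day gaps.
Each is the final Wednesday of its month — April 30, 2003 is past the 28th, so '4th Wednesday' doesn't fit.
Last Wednesday of September 2003: September 24, 2003.
Last Wednesday of October 2003: October 29, 2003.
November 2003 ends with Wednesday November 26, 2003.
December 2003 ends with Wednesday December 31, 2003.
January 2004 ends with Wednesday January 28, 2004.
February 2004 ends with Wednesday February 25, 2004.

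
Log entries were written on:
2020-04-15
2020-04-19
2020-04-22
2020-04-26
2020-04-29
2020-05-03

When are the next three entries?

2020-05-06, 2020-05-10, 2020-05-13

Gaps: 4, 3, 4, 3, 4 days — not constant, but cyclic with period 2.
The events fall on every Wednesday and Sunday.
Next Wednesday: 2020-05-06.
The following Sunday is 2020-05-10.
Next Wednesday: 2020-05-13.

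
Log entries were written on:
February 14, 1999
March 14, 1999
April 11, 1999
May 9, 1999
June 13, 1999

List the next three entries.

July 11, 1999; August 8, 1999; September 12, 1999

All dates are Sundays, 28, 28, 28, 35 days apart.
Specifically, the 2nd Sunday of each month.
2nd Sunday of July 1999: July 11, 1999.
2nd Sunday of August 1999: August 8, 1999.
2nd Sunday of September 1999: September 12, 1999.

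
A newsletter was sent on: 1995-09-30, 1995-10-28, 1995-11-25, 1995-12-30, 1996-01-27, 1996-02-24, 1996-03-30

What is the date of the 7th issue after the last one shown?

1996-10-26

These are Saturdays with 28, 28, 35, 28, 28, 35-day gaps.
Each is the final Saturday of its month — 1995-09-30 is past the 28th, so '4th Saturday' doesn't fit.
Last Saturday of April 1996: 1996-04-27.
Last Saturday of May 1996: 1996-05-25.
June 1996 ends with Saturday 1996-06-29.
Last Saturday of July 1996: 1996-07-27.
Last Saturday of August 1996: 1996-08-31.
Last Saturday of September 1996: 1996-09-28.
October 1996 ends with Saturday 1996-10-26.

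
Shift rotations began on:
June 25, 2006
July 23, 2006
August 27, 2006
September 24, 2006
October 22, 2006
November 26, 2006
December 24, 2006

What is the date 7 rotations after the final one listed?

July 22, 2007

All dates are Sundays, 28, 35, 28, 28, 35, 28 days apart.
Specifically, the 4th Sunday of each month.
January 2007 — 4th Sunday is January 28, 2007.
4th Sunday of February 2007: February 25, 2007.
4th Sunday of March 2007: March 25, 2007.
4th Sunday of April 2007: April 22, 2007.
May 2007 — 4th Sunday is May 27, 2007.
June 2007 — 4th Sunday is June 24, 2007.
July 2007 — 4th Sunday is July 22, 2007.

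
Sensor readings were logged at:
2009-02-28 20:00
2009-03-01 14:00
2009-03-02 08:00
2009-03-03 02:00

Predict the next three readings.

Gaps: 18, 18, 18 hours — each event is 18 hours after the previous one.
2009-03-03 02:00 + 18 h = 2009-03-03 20:00.
2009-03-03 20:00 + 18 h = 2009-03-04 14:00.
2009-03-04 14:00 + 18 h = 2009-03-05 08:00.

2009-03-03 20:00, 2009-03-04 14:00, 2009-03-05 08:00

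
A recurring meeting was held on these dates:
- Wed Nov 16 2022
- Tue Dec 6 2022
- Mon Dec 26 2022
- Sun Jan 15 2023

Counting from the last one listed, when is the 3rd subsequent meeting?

Gaps between consecutive events: 20, 20, 20 days — a constant 20-day interval.
Sun Jan 15 2023 + 20 days = Sat Feb 4 2023.
Sat Feb 4 2023 + 20 days = Fri Feb 24 2023.
Fri Feb 24 2023 + 20 days = Thu Mar 16 2023.

Thu Mar 16 2023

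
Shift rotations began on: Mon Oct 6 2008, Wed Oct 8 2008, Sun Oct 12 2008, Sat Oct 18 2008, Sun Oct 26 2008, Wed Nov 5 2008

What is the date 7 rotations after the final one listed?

Wed Mar 11 2009

Intervals are 2, 4, 6, 8, 10 days — an arithmetic progression with common difference 2.
Next gap: 12 days. Wed Nov 5 2008 + 12 days = Mon Nov 17 2008.
Next gap: 14 days. Mon Nov 17 2008 + 14 days = Mon Dec 1 2008.
Next gap: 16 days. Mon Dec 1 2008 + 16 days = Wed Dec 17 2008.
Next gap: 18 days. Wed Dec 17 2008 + 18 days = Sun Jan 4 2009.
Next gap: 20 days. Sun Jan 4 2009 + 20 days = Sat Jan 24 2009.
Next gap: 22 days. Sat Jan 24 2009 + 22 days = Sun Feb 15 2009.
Next gap: 24 days. Sun Feb 15 2009 + 24 days = Wed Mar 11 2009.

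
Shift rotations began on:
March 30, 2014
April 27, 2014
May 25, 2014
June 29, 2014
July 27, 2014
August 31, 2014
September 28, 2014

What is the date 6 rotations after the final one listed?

These are Sundays with 28, 28, 35, 28, 35, 28-day gaps.
Each is the final Sunday of its month — March 30, 2014 is past the 28th, so '4th Sunday' doesn't fit.
Last Sunday of October 2014: October 26, 2014.
Last Sunday of November 2014: November 30, 2014.
December 2014 ends with Sunday December 28, 2014.
Last Sunday of January 2015: January 25, 2015.
Last Sunday of February 2015: February 22, 2015.
March 2015 ends with Sunday March 29, 2015.

March 29, 2015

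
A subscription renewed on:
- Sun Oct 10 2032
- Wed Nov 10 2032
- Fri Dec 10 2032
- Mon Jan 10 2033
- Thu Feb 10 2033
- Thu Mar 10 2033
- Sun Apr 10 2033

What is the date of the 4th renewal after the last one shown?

Gaps: 31, 30, 31, 31, 28, 31 days — not constant. Every event is on the 10th of the month.
Pattern: the 10th of each month.
Next: May 2033 → Tue May 10 2033.
June 2033: Fri Jun 10 2033.
Next: July 2033 → Sun Jul 10 2033.
Next: August 2033 → Wed Aug 10 2033.

Wed Aug 10 2033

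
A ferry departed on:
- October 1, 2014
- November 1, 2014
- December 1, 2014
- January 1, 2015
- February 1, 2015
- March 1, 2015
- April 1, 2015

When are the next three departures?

Gaps: 31, 30, 31, 31, 28, 31 days — not constant. Every event is on the 1st of the month.
Pattern: the 1st of each month.
Next: May 2015 → May 1, 2015.
June 2015: June 1, 2015.
Next: July 2015 → July 1, 2015.

May 1, 2015; June 1, 2015; July 1, 2015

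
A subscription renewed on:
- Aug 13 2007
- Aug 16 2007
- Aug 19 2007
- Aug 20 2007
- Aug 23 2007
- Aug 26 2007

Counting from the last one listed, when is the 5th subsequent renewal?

Sep 6 2007

Gaps: 3, 3, 1, 3, 3 days — not constant, but cyclic with period 3.
The events fall on every Monday, Thursday and Sunday.
Next Monday: Aug 27 2007.
The following Thursday is Aug 30 2007.
Next Sunday: Sep 2 2007.
Next Monday: Sep 3 2007.
The following Thursday is Sep 6 2007.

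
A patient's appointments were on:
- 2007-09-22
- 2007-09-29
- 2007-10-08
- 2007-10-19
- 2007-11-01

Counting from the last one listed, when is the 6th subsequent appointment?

2008-02-29

Intervals are 7, 9, 11, 13 days — an arithmetic progression with common difference 2.
Next gap: 15 days. 2007-11-01 + 15 days = 2007-11-16.
Next gap: 17 days. 2007-11-16 + 17 days = 2007-12-03.
Next gap: 19 days. 2007-12-03 + 19 days = 2007-12-22.
Next gap: 21 days. 2007-12-22 + 21 days = 2008-01-12.
Next gap: 23 days. 2008-01-12 + 23 days = 2008-02-04.
Next gap: 25 days. 2008-02-04 + 25 days = 2008-02-29.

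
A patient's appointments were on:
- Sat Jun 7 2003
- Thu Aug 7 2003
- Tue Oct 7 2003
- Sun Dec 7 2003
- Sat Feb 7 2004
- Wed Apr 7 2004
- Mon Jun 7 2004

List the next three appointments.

Sat Aug 7 2004, Thu Oct 7 2004, Tue Dec 7 2004

The day-of-month is always 7 (61, 61, 61, 62, 60, 61 days between events).
So this recurs on the 7th of every 2 months.
August 2004: Sat Aug 7 2004.
October 2004: Thu Oct 7 2004.
December 2004: Tue Dec 7 2004.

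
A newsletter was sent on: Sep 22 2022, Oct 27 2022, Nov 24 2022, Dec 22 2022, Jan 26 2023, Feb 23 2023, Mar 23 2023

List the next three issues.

Gaps: 35, 28, 28, 35, 28, 28 days — a mix of 28 and 35. Every date is a Thursday.
Each is the 4th Thursday of its month.
April 2023 — 4th Thursday is Apr 27 2023.
4th Thursday of May 2023: May 25 2023.
4th Thursday of June 2023: Jun 22 2023.

Apr 27 2023, May 25 2023, Jun 22 2023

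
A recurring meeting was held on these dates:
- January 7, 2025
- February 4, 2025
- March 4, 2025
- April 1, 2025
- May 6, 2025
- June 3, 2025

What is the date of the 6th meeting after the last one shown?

December 2, 2025

These are Tuesdays at 28- or 35-day spacing (28, 28, 28, 35, 28).
The pattern: 1st Tuesday of the month.
1st Tuesday of July 2025: July 1, 2025.
1st Tuesday of August 2025: August 5, 2025.
September 2025 — 1st Tuesday is September 2, 2025.
October 2025 — 1st Tuesday is October 7, 2025.
1st Tuesday of November 2025: November 4, 2025.
December 2025 — 1st Tuesday is December 2, 2025.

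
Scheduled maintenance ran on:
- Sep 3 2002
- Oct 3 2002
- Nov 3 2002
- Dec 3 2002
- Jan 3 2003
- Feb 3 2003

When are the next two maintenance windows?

The day-of-month is always 3 (30, 31, 30, 31, 31 days between events).
So this recurs on the 3rd of each month.
March 2003: Mar 3 2003.
April 2003: Apr 3 2003.

Mar 3 2003, Apr 3 2003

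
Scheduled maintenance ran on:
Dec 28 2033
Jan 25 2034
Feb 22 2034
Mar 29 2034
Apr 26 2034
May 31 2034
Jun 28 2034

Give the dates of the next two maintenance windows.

These are Wednesdays with 28, 28, 35, 28, 35, 28-day gaps.
Each is the final Wednesday of its month — Mar 29 2034 is past the 28th, so '4th Wednesday' doesn't fit.
Last Wednesday of July 2034: Jul 26 2034.
Last Wednesday of August 2034: Aug 30 2034.

Jul 26 2034, Aug 30 2034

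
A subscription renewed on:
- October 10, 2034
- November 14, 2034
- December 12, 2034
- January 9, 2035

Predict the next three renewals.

February 13, 2035; March 13, 2035; April 10, 2035

All dates are Tuesdays, 35, 28, 28 days apart.
Specifically, the 2nd Tuesday of each month.
February 2035 — 2nd Tuesday is February 13, 2035.
2nd Tuesday of March 2035: March 13, 2035.
April 2035 — 2nd Tuesday is April 10, 2035.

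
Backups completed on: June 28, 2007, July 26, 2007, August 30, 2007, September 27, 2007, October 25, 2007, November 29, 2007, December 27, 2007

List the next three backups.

January 31, 2008; February 28, 2008; March 27, 2008

These are Thursdays with 28, 35, 28, 28, 35, 28-day gaps.
Each is the final Thursday of its month — August 30, 2007 is past the 28th, so '4th Thursday' doesn't fit.
Last Thursday of January 2008: January 31, 2008.
Last Thursday of February 2008: February 28, 2008.
March 2008 ends with Thursday March 27, 2008.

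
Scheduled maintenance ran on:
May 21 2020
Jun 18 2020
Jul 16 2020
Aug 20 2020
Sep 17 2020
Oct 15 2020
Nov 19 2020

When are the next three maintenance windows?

These are Thursdays at 28- or 35-day spacing (28, 28, 35, 28, 28, 35).
The pattern: 3rd Thursday of the month.
December 2020 — 3rd Thursday is Dec 17 2020.
3rd Thursday of January 2021: Jan 21 2021.
February 2021 — 3rd Thursday is Feb 18 2021.

Dec 17 2020, Jan 21 2021, Feb 18 2021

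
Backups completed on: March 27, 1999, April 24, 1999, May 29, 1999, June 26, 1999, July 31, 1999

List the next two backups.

August 28, 1999; September 25, 1999

Every date is a Saturday; gaps 28, 35, 28, 35 days.
Each is the last Saturday of its month (at least one falls on the 29th or later, ruling out '4th Saturday').
Last Saturday of August 1999: August 28, 1999.
September 1999 ends with Saturday September 25, 1999.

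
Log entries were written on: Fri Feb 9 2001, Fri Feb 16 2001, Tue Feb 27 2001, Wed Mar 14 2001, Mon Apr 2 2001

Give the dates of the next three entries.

Wed Apr 25 2001, Tue May 22 2001, Fri Jun 22 2001

Gaps: 7, 11, 15, 19 days — each gap is 4 larger than the previous one.
Next gap: 23 days. Mon Apr 2 2001 + 23 days = Wed Apr 25 2001.
Next gap: 27 days. Wed Apr 25 2001 + 27 days = Tue May 22 2001.
Next gap: 31 days. Tue May 22 2001 + 31 days = Fri Jun 22 2001.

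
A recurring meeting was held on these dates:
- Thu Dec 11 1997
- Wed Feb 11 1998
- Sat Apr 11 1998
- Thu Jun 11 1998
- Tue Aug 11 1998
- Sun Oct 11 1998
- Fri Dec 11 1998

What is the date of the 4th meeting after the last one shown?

Each date is the 11th; the gaps (62, 59, 61, 61, 61, 61) track the month lengths.
The rule is the 11th of every 2 months.
Next: February 1999 → Thu Feb 11 1999.
Next: April 1999 → Sun Apr 11 1999.
June 1999: Fri Jun 11 1999.
Next: August 1999 → Wed Aug 11 1999.

Wed Aug 11 1999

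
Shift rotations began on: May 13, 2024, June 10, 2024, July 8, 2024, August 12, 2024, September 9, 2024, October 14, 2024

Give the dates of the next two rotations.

November 11, 2024; December 9, 2024

These are Mondays at 28- or 35-day spacing (28, 28, 35, 28, 35).
The pattern: 2nd Monday of the month.
November 2024 — 2nd Monday is November 11, 2024.
2nd Monday of December 2024: December 9, 2024.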